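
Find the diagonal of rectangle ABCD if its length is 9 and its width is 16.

d = sqrt(9^2 + 16^2) = sqrt(337)

sqrt(337)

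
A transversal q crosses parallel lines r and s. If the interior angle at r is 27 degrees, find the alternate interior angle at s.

Alternate interior angles formed by parallel lines and a transversal are equal.
The given angle is 27 degrees.
The alternate interior angle = 27 degrees.

27 degrees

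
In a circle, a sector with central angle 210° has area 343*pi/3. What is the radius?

Sector area A = πr² × θ/360, so r² = 360A / (πθ).
r² = 360 × 343*pi/3 / (π × 210)
r² = 196
r = 14

14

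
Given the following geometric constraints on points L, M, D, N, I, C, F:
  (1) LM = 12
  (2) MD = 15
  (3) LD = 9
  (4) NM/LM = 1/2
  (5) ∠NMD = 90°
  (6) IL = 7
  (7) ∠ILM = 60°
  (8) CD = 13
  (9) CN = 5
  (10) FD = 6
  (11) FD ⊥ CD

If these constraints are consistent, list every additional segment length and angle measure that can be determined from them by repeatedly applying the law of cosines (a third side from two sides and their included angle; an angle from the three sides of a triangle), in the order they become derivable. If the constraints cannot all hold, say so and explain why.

The constraints are consistent. Derivable facts, in order:
After 1 step:
- CF ≈ 14.32
- DN = 3·√29
- MI = √109
- ∠DLM = 90°
- ∠DML = 36.87°
- ∠LDM = 53.13°
After 2 steps:
- ∠CDN = 15.38°
- ∠CFD = 65.22°
- ∠CND = 43.6°
- ∠DCF = 24.78°
- ∠DCN = 121.02°
- ∠DNM = 68.2°
- ∠IML = 35.5°
- ∠LIM = 84.5°
- ∠MDN = 21.8°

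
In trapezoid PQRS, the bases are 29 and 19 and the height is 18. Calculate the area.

Area = (29 + 19) * 18 / 2 = 864 / 2 = 432

432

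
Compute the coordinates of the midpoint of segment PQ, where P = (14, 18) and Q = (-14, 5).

The midpoint is the average of the coordinates:
x: (14 + -14)/2 = 0
y: (18 + 5)/2 = 23/2
Midpoint = (0, 23/2)

(0, 23/2)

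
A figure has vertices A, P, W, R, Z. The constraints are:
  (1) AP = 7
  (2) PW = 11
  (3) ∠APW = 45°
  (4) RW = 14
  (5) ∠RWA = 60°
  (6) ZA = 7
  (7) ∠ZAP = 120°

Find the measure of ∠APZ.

Step 1: By the law of cosines on triangle PAZ: PZ² = 7² + 7² − 2·7·7·cos(120°) = 147, so PZ = 7·√3.
Step 2: By the inverse law of cosines on triangle APZ: cos(∠APZ) = (7² + (7·√3)² − 7²) / (2·7·7·√3) = 147/169.74 = 0.866, so ∠APZ = 30°.

Therefore, the measure of angle ∠APZ = 30°.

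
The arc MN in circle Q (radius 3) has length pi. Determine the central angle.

The full circumference is 2πr = 6*pi.
The arc is pi / 6*pi = 1/6 of the full circle.
So the central angle = 1/6 × 360° = 60°.

60°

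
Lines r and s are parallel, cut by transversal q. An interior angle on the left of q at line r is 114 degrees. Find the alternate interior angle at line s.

Alternate interior angles are equal: 114 degrees.

114 degrees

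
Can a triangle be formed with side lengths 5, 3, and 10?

No.
The triangle inequality is violated: 5 + 3 = 8 ≤ 10.
These lengths cannot form a triangle.

No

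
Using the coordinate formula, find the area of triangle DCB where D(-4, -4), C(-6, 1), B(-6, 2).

Using the Shoelace formula for a triangle:
Area = (1/2)|x0(y1 - y2) + x1(y2 - y0) + x2(y0 - y1)|
Area = (1/2)|-4(1 - 2) + -6(2 - -4) + -6(-4 - 1)|
Area = (1/2)|4 + -36 + 30|
Area = (1/2)|-2|
Area = (1/2)(2)
Area = 1

1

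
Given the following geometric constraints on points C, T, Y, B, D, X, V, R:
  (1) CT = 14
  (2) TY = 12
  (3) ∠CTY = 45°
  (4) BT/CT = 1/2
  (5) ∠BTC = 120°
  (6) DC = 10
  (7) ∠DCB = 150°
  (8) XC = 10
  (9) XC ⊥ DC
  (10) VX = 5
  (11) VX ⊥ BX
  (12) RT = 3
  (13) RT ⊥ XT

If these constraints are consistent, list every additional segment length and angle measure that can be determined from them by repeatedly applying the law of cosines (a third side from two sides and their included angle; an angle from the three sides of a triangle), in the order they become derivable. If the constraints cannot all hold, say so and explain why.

The constraints are consistent. Derivable facts, in order:
After 1 step:
- CB = 7·√7
- CY ≈ 10.12
- DX = 10·√2
After 2 steps:
- BD ≈ 27.64
- ∠BCT = 19.11°
- ∠CBT = 40.89°
- ∠CDX = 45°
- ∠CXD = 45°
- ∠CYT = 78.02°
- ∠TCY = 56.98°
After 3 steps:
- ∠BDC = 19.58°
- ∠CBD = 10.42°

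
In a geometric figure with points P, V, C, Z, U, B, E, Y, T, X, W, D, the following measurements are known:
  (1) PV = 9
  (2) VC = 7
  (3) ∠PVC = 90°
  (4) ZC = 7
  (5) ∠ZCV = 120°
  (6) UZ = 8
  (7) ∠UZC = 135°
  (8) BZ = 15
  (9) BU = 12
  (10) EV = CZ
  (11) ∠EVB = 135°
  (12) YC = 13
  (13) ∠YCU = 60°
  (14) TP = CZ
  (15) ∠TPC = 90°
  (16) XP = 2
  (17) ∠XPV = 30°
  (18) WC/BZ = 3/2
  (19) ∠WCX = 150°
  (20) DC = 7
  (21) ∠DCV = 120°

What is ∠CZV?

Step 1: By the law of cosines on triangle ZCV: ZV² = 7² + 7² − 2·7·7·cos(120°) = 147, so ZV = 7·√3.
Step 2: By the inverse law of cosines on triangle CZV: cos(∠CZV) = (7² + (7·√3)² − 7²) / (2·7·7·√3) = 147/169.74 = 0.866, so ∠CZV = 30°.

Therefore, the measure of angle ∠CZV = 30°.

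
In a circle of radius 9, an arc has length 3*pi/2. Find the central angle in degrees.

Arc length L = 2πr × θ/360, so θ = 360L / (2πr).
θ = 360 × 3*pi/2 / (2π × 9)
θ = 30°
θ = 30°

30°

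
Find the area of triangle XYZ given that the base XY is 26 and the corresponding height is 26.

Area = (1/2) * base * height
Area = (1/2) * 26 * 26
Area = 338

338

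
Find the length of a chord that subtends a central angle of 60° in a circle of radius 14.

Chord = 2(14) sin(30°) = 14

14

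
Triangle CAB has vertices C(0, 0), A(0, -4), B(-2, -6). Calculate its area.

The Shoelace formula computes the area from vertex coordinates by summing cross products.
For vertices (0,0), (0,-4), (-2,-6):
Signed sum = 0*-4 - 0*0 + 0*-6 - -2*-4 + -2*0 - 0*-6
= 0 + -8 + 0 = -8
Area = (1/2)|-8| = 4.

4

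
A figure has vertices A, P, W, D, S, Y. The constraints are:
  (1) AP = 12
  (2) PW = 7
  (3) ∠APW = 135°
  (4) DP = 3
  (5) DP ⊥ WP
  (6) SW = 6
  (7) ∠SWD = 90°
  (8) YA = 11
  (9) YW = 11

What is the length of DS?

Step 1: By the law of cosines on triangle DPW: DW² = 3² + 7² − 2·3·7·cos(90°) = 58, so DW = √58.
Step 2: By the law of cosines on triangle DWS: DS² = √58² + 6² − 2·√58·6·cos(90°) = 94, so DS = √94.

Therefore, the length of DS = √94.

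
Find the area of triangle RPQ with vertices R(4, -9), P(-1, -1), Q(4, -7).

The Shoelace formula computes the area from vertex coordinates by summing cross products.
For vertices (4,-9), (-1,-1), (4,-7):
Signed sum = 4*-1 - -1*-9 + -1*-7 - 4*-1 + 4*-9 - 4*-7
= -13 + 11 + -8 = -10
Area = (1/2)|-10| = 5.

5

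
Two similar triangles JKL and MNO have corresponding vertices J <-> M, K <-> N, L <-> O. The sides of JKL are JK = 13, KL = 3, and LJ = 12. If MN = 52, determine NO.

Similar triangles have proportional sides. Setting up the proportion:
MN / JK = NO / KL
52 / 13 = NO / 3
NO = 3 * 52 / 13 = 12.

12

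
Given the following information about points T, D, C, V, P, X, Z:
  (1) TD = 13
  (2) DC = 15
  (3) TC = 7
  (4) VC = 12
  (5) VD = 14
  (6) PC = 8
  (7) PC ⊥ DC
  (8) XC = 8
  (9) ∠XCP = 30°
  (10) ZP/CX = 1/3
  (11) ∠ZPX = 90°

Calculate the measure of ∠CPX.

Step 1: By the law of cosines on triangle PCX: PX² = 8² + 8² − 2·8·8·cos(30°) = 17.15, so PX ≈ 4.14.
Step 2: By the inverse law of cosines on triangle CPX: cos(∠CPX) = (8² + 4.14² − 8²) / (2·8·4.14) = 17.15/66.26 = 0.2588, so ∠CPX = 75°.

Therefore, the measure of angle ∠CPX = 75°.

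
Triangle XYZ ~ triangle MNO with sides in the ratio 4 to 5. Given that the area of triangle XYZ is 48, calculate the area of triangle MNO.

For similar figures, the area ratio equals the square of the side ratio.
Side ratio (XYZ to MNO) = 4:5, so area ratio = 4^2:5^2 = 16:25.
If the area of XYZ is 48, then the area of MNO = 48 * (25/16) = 75.

75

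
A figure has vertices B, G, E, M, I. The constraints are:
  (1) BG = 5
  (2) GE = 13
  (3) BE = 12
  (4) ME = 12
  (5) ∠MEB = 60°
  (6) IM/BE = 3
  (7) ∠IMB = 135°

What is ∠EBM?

Step 1: By the law of cosines on triangle BEM: BM² = 12² + 12² − 2·12·12·cos(60°) = 144, so BM = 12.
Step 2: By the inverse law of cosines on triangle EBM: cos(∠EBM) = (12² + 12² − 12²) / (2·12·12) = 144/288 = 0.5, so ∠EBM = 60°.

Therefore, the measure of angle ∠EBM = 60°.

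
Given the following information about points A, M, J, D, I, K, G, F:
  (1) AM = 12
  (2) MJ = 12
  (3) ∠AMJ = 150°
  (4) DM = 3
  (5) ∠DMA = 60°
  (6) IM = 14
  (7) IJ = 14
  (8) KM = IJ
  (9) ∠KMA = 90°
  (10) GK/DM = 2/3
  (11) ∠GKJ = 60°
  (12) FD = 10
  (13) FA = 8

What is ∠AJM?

Step 1: By the law of cosines on triangle JMA: JA² = 12² + 12² − 2·12·12·cos(150°) = 537.42, so JA ≈ 23.18.
Step 2: By the inverse law of cosines on triangle AJM: cos(∠AJM) = (23.18² + 12² − 12²) / (2·23.18·12) = 537.42/556.37 = 0.9659, so ∠AJM = 15°.

Therefore, the measure of angle ∠AJM = 15°.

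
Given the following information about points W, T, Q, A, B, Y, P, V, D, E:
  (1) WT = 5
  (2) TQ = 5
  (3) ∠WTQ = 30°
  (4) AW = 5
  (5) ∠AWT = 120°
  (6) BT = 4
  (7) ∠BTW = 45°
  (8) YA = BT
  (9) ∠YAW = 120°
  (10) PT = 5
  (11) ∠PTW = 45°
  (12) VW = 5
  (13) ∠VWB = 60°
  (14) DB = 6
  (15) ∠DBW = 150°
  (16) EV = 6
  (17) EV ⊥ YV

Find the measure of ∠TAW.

Step 1: By the law of cosines on triangle AWT: AT² = 5² + 5² − 2·5·5·cos(120°) = 75, so AT = 5·√3.
Step 2: By the inverse law of cosines on triangle TAW: cos(∠TAW) = ((5·√3)² + 5² − 5²) / (2·5·√3·5) = 75/86.6 = 0.866, so ∠TAW = 30°.

Therefore, the measure of angle ∠TAW = 30°.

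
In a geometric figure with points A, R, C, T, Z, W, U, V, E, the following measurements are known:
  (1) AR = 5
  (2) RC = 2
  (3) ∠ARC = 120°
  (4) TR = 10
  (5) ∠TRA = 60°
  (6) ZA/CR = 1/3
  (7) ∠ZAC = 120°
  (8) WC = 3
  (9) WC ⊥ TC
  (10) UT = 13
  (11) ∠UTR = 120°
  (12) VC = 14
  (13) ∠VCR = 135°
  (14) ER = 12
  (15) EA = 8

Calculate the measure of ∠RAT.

Step 1: By the law of cosines on triangle ART: AT² = 5² + 10² − 2·5·10·cos(60°) = 75, so AT = 5·√3.
Step 2: By the inverse law of cosines on triangle RAT: cos(∠RAT) = (5² + (5·√3)² − 10²) / (2·5·5·√3) = 0/86.6 = 0, so ∠RAT = 90°.

Therefore, the measure of angle ∠RAT = 90°.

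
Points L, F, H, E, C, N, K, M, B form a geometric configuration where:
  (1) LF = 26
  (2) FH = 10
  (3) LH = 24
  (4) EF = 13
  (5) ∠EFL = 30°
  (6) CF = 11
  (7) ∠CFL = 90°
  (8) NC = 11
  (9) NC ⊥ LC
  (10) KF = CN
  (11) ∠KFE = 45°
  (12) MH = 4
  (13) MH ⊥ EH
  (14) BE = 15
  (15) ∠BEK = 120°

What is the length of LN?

Step 1: By the law of cosines on triangle LFC: LC² = 26² + 11² − 2·26·11·cos(90°) = 797, so LC ≈ 28.23.
Step 2: By the law of cosines on triangle LCN: LN² = 28.23² + 11² − 2·28.23·11·cos(90°) = 918, so LN = 3·√102.

Therefore, the length of LN = 3·√102.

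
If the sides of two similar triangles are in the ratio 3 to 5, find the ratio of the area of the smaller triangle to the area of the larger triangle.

Area scales with the square of linear dimensions. If every length is multiplied by 3/5, then the area is multiplied by (3/5)^2 = 9/25.
The area ratio is 9:25.

9:25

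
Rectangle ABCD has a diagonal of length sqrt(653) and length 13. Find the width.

The diagonal of a rectangle forms a right triangle with the two sides.
Rearranging the Pythagorean theorem: missing side = sqrt(d^2 - known^2).
= sqrt(653 - 169) = sqrt(484) = 22.

22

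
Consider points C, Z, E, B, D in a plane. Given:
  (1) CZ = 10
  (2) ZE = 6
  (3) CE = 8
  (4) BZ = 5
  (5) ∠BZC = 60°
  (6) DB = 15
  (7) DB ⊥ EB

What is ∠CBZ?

Step 1: By the law of cosines on triangle BZC: BC² = 5² + 10² − 2·5·10·cos(60°) = 75, so BC = 5·√3.
Step 2: By the inverse law of cosines on triangle CBZ: cos(∠CBZ) = ((5·√3)² + 5² − 10²) / (2·5·√3·5) = 0/86.6 = 0, so ∠CBZ = 90°.

Therefore, the measure of angle ∠CBZ = 90°.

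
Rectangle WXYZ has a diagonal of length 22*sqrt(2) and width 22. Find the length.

Using the Pythagorean theorem: d^2 = a^2 + b^2
b^2 = d^2 - a^2
b^2 = 968 - 484
b^2 = 484
b = sqrt(484) = 22

22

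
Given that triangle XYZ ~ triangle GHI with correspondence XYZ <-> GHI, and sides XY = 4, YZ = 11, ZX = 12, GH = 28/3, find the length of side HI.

k = 28/3/4 = 7/3. HI = 7/3 * 11 = 77/3.

77/3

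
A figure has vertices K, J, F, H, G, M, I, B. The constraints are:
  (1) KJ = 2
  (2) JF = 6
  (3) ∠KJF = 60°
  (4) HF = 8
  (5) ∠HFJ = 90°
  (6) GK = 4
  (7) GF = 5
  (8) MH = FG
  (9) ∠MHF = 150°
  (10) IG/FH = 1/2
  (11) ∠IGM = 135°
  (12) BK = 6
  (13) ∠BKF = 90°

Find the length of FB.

Step 1: By the law of cosines on triangle FJK: FK² = 6² + 2² − 2·6·2·cos(60°) = 28, so FK = 2·√7.
Step 2: By the law of cosines on triangle FKB: FB² = (2·√7)² + 6² − 2·2·√7·6·cos(90°) = 64, so FB = 8.

Therefore, the length of FB = 8.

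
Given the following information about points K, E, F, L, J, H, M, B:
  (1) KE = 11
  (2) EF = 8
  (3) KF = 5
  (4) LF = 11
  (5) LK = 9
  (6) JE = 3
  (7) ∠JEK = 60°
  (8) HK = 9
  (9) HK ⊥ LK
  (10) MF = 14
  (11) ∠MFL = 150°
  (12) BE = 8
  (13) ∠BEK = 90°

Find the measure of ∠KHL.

Step 1: By the law of cosines on triangle HKL: HL² = 9² + 9² − 2·9·9·cos(90°) = 162, so HL = 9·√2.
Step 2: By the inverse law of cosines on triangle KHL: cos(∠KHL) = (9² + (9·√2)² − 9²) / (2·9·9·√2) = 162/229.1 = 0.7071, so ∠KHL = 45°.

Therefore, the measure of angle ∠KHL = 45°.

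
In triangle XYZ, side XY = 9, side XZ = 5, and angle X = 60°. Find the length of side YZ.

When two sides and the included angle are known, the law of cosines gives the third side.
c^2 = a^2 + b^2 - 2ab cos(C) generalizes the Pythagorean theorem to non-right triangles.
Here: YZ^2 = 81 + 25 - 90*(1/2) = 61
YZ = sqrt(61)

sqrt(61)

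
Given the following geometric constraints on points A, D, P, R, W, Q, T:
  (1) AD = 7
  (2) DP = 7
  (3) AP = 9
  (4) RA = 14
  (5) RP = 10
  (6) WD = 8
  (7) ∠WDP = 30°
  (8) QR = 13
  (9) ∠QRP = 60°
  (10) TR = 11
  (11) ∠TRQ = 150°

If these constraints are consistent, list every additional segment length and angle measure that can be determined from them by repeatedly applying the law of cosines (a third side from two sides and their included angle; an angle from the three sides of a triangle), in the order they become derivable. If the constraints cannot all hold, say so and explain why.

The constraints are consistent. Derivable facts, in order:
After 1 step:
- PQ = √139
- PW ≈ 4
- QT ≈ 23.19
- ∠ADP = 80.01°
- ∠APD = 49.99°
- ∠APR = 94.78°
- ∠ARP = 39.84°
- ∠DAP = 49.99°
- ∠PAR = 45.38°
After 2 steps:
- ∠DPW = 88.97°
- ∠DWP = 61.03°
- ∠PQR = 47.27°
- ∠QPR = 72.73°
- ∠QTR = 16.28°
- ∠RQT = 13.72°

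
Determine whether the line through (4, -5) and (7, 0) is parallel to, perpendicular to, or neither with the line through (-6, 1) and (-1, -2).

Slope of line 1: m1 = (0 - -5)/(7 - 4) = 5/3 = 5/3
Slope of line 2: m2 = (-2 - 1)/(-1 - -6) = -3/5 = -3/5
Two lines are perpendicular when the product of their slopes is -1 (negative reciprocals).
m1 * m2 = (5/3) * (-3/5) = -1, confirming perpendicularity.

Perpendicular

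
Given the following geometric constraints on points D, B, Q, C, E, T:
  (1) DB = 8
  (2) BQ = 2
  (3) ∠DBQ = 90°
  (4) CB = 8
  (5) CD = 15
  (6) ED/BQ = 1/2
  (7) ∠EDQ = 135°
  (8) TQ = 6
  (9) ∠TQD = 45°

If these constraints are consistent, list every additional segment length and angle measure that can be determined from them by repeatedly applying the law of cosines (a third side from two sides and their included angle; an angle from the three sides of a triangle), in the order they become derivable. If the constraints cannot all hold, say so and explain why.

The constraints are consistent. Derivable facts, in order:
After 1 step:
- DQ = 2·√17
- ∠BCD = 20.36°
- ∠BDC = 20.36°
- ∠CBD = 139.27°
After 2 steps:
- DT ≈ 5.83
- QE ≈ 8.98
- ∠BDQ = 14.04°
- ∠BQD = 75.96°
After 3 steps:
- ∠DEQ = 40.48°
- ∠DQE = 4.52°
- ∠DTQ = 88.34°
- ∠QDT = 46.66°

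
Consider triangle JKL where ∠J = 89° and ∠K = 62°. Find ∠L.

Let angle L = x. Then 89 + 62 + x = 180.
x = 180 - 151 = 29 degrees.

29 degrees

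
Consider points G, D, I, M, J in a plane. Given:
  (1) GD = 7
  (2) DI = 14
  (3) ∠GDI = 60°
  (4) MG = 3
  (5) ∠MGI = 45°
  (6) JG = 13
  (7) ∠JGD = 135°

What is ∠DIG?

Step 1: By the law of cosines on triangle IDG: IG² = 14² + 7² − 2·14·7·cos(60°) = 147, so IG = 7·√3.
Step 2: By the inverse law of cosines on triangle DIG: cos(∠DIG) = (14² + (7·√3)² − 7²) / (2·14·7·√3) = 294/339.48 = 0.866, so ∠DIG = 30°.

Therefore, the measure of angle ∠DIG = 30°.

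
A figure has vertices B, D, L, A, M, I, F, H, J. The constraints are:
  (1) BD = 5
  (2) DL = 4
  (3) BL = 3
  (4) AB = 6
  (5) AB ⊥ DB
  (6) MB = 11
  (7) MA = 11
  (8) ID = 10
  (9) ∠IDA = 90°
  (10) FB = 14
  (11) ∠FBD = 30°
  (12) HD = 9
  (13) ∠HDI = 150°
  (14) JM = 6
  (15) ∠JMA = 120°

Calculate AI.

Step 1: By the law of cosines on triangle DBA: DA² = 5² + 6² − 2·5·6·cos(90°) = 61, so DA = √61.
Step 2: By the law of cosines on triangle ADI: AI² = √61² + 10² − 2·√61·10·cos(90°) = 161, so AI = √161.

Therefore, the length of AI = √161.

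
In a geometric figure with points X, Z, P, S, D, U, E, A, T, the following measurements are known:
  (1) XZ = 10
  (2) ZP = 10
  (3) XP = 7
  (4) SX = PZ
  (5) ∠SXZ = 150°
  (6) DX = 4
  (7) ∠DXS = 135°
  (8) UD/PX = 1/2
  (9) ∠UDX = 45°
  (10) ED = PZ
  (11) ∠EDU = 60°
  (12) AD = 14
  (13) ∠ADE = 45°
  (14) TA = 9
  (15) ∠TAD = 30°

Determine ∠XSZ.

From the given relations: SX = PZ = 10.
Step 1: By the law of cosines on triangle SXZ: SZ² = 10² + 10² − 2·10·10·cos(150°) = 373.21, so SZ ≈ 19.32.
Step 2: By the inverse law of cosines on triangle XSZ: cos(∠XSZ) = (10² + 19.32² − 10²) / (2·10·19.32) = 373.21/386.37 = 0.9659, so ∠XSZ = 15°.

Therefore, the measure of angle ∠XSZ = 15°.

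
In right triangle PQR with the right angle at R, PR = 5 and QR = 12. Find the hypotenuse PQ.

By the Pythagorean theorem: PQ^2 = PR^2 + QR^2
PQ^2 = 5^2 + 12^2 = 25 + 144 = 169
PQ = sqrt(169) = 13

13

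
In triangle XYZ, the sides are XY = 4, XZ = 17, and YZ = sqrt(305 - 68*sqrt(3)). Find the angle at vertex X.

When all three sides of a triangle are known, the law of cosines can be rearranged to find any angle.
cos(C) = (a² + b² - c²) / (2ab) gives cos(X) = sqrt(3)/2.
Taking the inverse cosine: X = 30°.

30°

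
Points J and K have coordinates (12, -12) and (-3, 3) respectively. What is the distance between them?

The horizontal distance is |-3 - 12| = 15 and the vertical distance is |3 - -12| = 15.
By the Pythagorean theorem, d = sqrt(15^2 + 15^2) = sqrt(450) = 15*sqrt(2).

15*sqrt(2)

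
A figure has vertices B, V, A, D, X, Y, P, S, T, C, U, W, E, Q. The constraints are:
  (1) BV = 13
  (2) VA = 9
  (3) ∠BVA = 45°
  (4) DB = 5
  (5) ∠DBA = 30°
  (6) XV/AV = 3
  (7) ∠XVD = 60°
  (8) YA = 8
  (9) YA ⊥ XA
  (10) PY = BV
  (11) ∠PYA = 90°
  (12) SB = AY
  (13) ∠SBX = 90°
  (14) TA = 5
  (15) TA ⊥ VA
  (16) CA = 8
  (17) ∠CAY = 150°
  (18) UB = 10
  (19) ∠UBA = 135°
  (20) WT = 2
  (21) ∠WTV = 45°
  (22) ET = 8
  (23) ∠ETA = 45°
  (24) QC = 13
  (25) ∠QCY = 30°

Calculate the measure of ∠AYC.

Step 1: By the law of cosines on triangle YAC: YC² = 8² + 8² − 2·8·8·cos(150°) = 238.85, so YC ≈ 15.45.
Step 2: By the inverse law of cosines on triangle AYC: cos(∠AYC) = (8² + 15.45² − 8²) / (2·8·15.45) = 238.85/247.28 = 0.9659, so ∠AYC = 15°.

Therefore, the measure of angle ∠AYC = 15°.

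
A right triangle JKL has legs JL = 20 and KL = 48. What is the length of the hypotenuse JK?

By the Pythagorean theorem: JK^2 = JL^2 + KL^2
JK^2 = 20^2 + 48^2 = 400 + 2304 = 2704
JK = sqrt(2704) = 52

52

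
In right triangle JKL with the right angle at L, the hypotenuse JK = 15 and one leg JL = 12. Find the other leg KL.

KL = sqrt(15^2 - 12^2) = sqrt(81) = 9

9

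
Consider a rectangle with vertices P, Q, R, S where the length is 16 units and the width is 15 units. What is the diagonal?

A rectangle's diagonal splits it into two right triangles, with the diagonal as the hypotenuse.
By the Pythagorean theorem, d^2 = 16^2 + 15^2 = 481.
Therefore d = sqrt(481).

sqrt(481)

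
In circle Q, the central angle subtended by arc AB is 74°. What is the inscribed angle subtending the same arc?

Inscribed angle = 74° / 2 = 37° (inscribed angle theorem).

37°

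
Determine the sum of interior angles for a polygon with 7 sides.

The sum of interior angles of an n-sided polygon is (n - 2) * 180.
For n = 7: (7 - 2) * 180 = 5 * 180 = 900 degrees.

900 degrees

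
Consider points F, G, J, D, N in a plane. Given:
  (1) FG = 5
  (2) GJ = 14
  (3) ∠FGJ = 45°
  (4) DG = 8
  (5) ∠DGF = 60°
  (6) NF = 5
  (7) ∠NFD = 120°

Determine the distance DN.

Step 1: By the law of cosines on triangle FGD: FD² = 5² + 8² − 2·5·8·cos(60°) = 49, so FD = 7.
Step 2: By the law of cosines on triangle DFN: DN² = 7² + 5² − 2·7·5·cos(120°) = 109, so DN = √109.

Therefore, the length of DN = √109.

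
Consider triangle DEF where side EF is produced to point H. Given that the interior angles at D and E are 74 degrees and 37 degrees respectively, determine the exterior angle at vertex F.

The interior angle at F is 180 - 74 - 37 = 69 degrees.
The exterior angle and interior angle at F are supplementary:
Exterior angle = 180 - 69 = 111 degrees.

111 degrees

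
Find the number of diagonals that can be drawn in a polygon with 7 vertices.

Each of the 7 vertices connects to 4 non-adjacent vertices via diagonals.
Total connections = 7 × 4 = 28, but each diagonal is counted twice.
Number of diagonals = 28 / 2 = 14.

14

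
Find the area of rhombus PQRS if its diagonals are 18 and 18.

Area = (18 * 18) / 2 = 324 / 2 = 162

162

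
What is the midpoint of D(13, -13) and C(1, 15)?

M = ((x₁ + x₂)/2, (y₁ + y₂)/2)
= ((13 + 1)/2, (-13 + 15)/2)
= (14/2, 2/2) = (7, 1)

(7, 1)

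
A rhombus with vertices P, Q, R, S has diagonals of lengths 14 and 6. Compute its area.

The diagonals of a rhombus divide it into four right triangles.
Each triangle has legs 14/ 2 = 7 and 6/2 = 3, so each has area (1/2)*7*3 = 21/2.
Four such triangles give total area = (d1 * d2) / 2 = 42.

42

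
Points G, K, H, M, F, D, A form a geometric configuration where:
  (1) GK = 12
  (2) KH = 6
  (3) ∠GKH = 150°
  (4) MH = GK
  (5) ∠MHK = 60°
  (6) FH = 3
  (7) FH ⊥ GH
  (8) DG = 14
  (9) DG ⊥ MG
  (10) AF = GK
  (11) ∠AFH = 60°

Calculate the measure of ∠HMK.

From the given relations: MH = GK = 12.
Step 1: By the law of cosines on triangle MHK: MK² = 12² + 6² − 2·12·6·cos(60°) = 108, so MK = 6·√3.
Step 2: By the inverse law of cosines on triangle HMK: cos(∠HMK) = (12² + (6·√3)² − 6²) / (2·12·6·√3) = 216/249.42 = 0.866, so ∠HMK = 30°.

Therefore, the measure of angle ∠HMK = 30°.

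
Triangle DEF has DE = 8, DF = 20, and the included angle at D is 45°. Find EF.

Law of cosines: EF^2 = 8^2 + 20^2 - 2(8)(20)cos(45°) = 464 - 160*sqrt(2), so EF = 4*sqrt(29 - 10*sqrt(2)).

4*sqrt(29 - 10*sqrt(2))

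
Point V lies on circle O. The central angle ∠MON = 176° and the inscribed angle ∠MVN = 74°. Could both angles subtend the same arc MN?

By the inscribed angle theorem, the inscribed angle for a central angle of 176° should be 176° / 2 = 88°.
The given inscribed angle is 74°, which does not equal 88°.
Therefore, no, they do not correspond to the same arc.

No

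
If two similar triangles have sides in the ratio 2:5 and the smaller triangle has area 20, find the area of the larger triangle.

Area ratio = (2/5)^2 = 4/25. Area of the larger triangle = 20 * 25/4 = 125.

125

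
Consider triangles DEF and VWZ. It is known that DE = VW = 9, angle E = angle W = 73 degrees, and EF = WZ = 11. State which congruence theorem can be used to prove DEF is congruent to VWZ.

Consider the given information: DE = VW = 9, angle E = angle W = 73 degrees, and EF = WZ = 11
This is not AAS or HL: AAS requires two angles and a non-included side. HL only applies to right triangles with matching hypotenuse and leg.
The correct criterion is SAS. Two pairs of corresponding sides and the included angle are equal (Side-Angle-Side).

SAS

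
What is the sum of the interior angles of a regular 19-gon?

The sum of interior angles of an n-sided polygon is (n - 2) * 180.
For n = 19: (19 - 2) * 180 = 17 * 180 = 3060 degrees.

3060 degrees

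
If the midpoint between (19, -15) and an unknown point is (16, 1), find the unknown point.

Using the midpoint formula: M = ((x1 + x2)/2, (y1 + y2)/2)
We know M = (16, 1) and A = (19, -15)
For x: 16 = (19 + x2)/2, so x2 = 2*16 - 19 = 13
For y: 1 = (-15 + y2)/2, so y2 = 2*1 - -15 = 17
B = (13, 17)

(13, 17)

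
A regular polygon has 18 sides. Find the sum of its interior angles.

The sum of interior angles of an n-sided polygon is (n - 2) * 180.
For n = 18: (18 - 2) * 180 = 16 * 180 = 2880 degrees.

2880 degrees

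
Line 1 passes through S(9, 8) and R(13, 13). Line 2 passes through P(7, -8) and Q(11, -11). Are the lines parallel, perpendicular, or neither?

Slope of line 1: m1 = (13 - 8)/(13 - 9) = 5/4 = 5/4
Slope of line 2: m2 = (-11 - -8)/(11 - 7) = -3/4 = -3/4
m1 != m2 (5/4 != -3/4), so not parallel.
m1 * m2 = (5/4) * (-3/4) = -15/16 != -1, so not perpendicular.
The lines are neither parallel nor perpendicular.

Neither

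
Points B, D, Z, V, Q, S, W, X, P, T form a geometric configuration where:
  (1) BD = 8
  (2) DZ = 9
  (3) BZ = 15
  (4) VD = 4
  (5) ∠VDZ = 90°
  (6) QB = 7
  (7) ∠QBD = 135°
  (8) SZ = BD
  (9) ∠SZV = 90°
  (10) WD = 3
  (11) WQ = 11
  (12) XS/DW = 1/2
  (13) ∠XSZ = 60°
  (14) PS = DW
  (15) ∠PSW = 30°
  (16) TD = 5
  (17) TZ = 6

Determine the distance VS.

From the given relations: SZ = BD = 8.
Step 1: By the law of cosines on triangle ZDV: ZV² = 9² + 4² − 2·9·4·cos(90°) = 97, so ZV = √97.
Step 2: By the law of cosines on triangle VZS: VS² = √97² + 8² − 2·√97·8·cos(90°) = 161, so VS = √161.

Therefore, the length of VS = √161.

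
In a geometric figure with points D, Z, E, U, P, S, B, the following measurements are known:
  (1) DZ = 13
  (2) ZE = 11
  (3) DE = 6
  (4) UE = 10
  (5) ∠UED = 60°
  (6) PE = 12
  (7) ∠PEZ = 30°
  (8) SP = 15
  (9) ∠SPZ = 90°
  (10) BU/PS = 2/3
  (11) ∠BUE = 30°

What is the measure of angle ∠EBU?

From the given relations: BU = 2/3·PS = 2/3·15 = 10.
Step 1: By the law of cosines on triangle BUE: BE² = 10² + 10² − 2·10·10·cos(30°) = 26.79, so BE ≈ 5.18.
Step 2: By the inverse law of cosines on triangle EBU: cos(∠EBU) = (5.18² + 10² − 10²) / (2·5.18·10) = 26.79/103.53 = 0.2588, so ∠EBU = 75°.

Therefore, the measure of angle ∠EBU = 75°.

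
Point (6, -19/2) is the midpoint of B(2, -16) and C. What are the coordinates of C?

Using the midpoint formula: M = ((x1 + x2)/2, (y1 + y2)/2)
We know M = (6, -19/2) and B = (2, -16)
For x: 6 = (2 + x2)/2, so x2 = 2*6 - 2 = 10
For y: -19/2 = (-16 + y2)/2, so y2 = 2*-19/2 - -16 = -3
C = (10, -3)

(10, -3)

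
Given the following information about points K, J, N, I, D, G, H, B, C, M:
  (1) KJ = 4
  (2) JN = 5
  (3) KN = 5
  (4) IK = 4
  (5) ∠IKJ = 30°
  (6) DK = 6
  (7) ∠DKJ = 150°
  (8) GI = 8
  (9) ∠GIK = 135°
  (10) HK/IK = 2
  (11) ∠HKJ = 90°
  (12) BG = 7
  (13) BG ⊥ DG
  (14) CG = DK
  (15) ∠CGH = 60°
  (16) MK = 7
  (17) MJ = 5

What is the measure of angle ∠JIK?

Step 1: By the law of cosines on triangle IKJ: IJ² = 4² + 4² − 2·4·4·cos(30°) = 4.29, so IJ ≈ 2.07.
Step 2: By the inverse law of cosines on triangle JIK: cos(∠JIK) = (2.07² + 4² − 4²) / (2·2.07·4) = 4.29/16.56 = 0.2588, so ∠JIK = 75°.

Therefore, the measure of angle ∠JIK = 75°.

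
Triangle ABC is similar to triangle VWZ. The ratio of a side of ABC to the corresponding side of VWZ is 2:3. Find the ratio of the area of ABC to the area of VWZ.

Area scales with the square of linear dimensions. If every length is multiplied by 2/3, then the area is multiplied by (2/3)^2 = 4/9.
The area ratio is 4:9.

4:9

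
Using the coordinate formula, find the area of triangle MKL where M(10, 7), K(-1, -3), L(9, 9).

The Shoelace formula computes the area from vertex coordinates by summing cross products.
For vertices (10,7), (-1,-3), (9,9):
Signed sum = 10*-3 - -1*7 + -1*9 - 9*-3 + 9*7 - 10*9
= -23 + 18 + -27 = -32
Area = (1/2)|-32| = 16.

16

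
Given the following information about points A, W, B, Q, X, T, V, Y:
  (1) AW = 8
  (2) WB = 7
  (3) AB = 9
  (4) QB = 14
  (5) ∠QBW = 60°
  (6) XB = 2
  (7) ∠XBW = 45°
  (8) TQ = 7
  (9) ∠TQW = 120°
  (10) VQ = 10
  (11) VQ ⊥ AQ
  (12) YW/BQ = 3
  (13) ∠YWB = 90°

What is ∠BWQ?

Step 1: By the law of cosines on triangle WBQ: WQ² = 7² + 14² − 2·7·14·cos(60°) = 147, so WQ = 7·√3.
Step 2: By the inverse law of cosines on triangle BWQ: cos(∠BWQ) = (7² + (7·√3)² − 14²) / (2·7·7·√3) = 0/169.74 = 0, so ∠BWQ = 90°.

Therefore, the measure of angle ∠BWQ = 90°.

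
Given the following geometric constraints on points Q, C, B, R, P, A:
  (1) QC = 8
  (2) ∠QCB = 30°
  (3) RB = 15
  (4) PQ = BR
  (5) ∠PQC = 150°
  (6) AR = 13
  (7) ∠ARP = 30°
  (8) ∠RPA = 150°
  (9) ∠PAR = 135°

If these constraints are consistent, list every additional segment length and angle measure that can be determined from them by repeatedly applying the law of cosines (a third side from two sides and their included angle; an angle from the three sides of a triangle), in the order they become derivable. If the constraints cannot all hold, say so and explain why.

These constraints are not satisfiable: (7), (8) and (9) are the three interior angles of triangle ARP, which must sum to 180°, but 30° + 150° + 135° = 315°. No planar figure meets all of them, so nothing further can be derived.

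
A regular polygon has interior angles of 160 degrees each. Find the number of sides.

The exterior angle is the supplement of the interior angle: 180 - 160 = 20 degrees.
Since the exterior angles of any convex polygon sum to 360 degrees, the number of sides is 360 / 20 = 18.

18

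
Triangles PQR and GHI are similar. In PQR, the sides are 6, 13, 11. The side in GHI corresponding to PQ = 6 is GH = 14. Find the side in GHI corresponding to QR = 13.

k = 14/6 = 7/3. HI = 7/3 * 13 = 91/3.

91/3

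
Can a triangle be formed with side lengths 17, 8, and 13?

Yes.
The triangle inequality requires that the sum of any two sides exceeds the third.
Here 8 + 13 = 21 > 17, so the condition is met.

Yes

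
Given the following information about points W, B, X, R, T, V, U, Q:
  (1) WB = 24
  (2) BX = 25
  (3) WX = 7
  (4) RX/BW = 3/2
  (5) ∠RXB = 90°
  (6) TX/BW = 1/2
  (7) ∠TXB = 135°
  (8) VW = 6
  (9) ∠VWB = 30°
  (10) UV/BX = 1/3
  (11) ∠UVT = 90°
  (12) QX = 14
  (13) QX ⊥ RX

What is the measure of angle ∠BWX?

Step 1: By the inverse law of cosines on triangle BWX: cos(∠BWX) = (24² + 7² − 25²) / (2·24·7) = 0/336 = 0, so ∠BWX = 90°.

Therefore, the measure of angle ∠BWX = 90°.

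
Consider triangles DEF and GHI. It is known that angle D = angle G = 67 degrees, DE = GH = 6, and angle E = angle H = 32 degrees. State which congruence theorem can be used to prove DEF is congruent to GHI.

The given information provides:
angle D = angle G = 67 degrees, DE = GH = 6, and angle E = angle H = 32 degrees
This matches the ASA congruence theorem.
Two pairs of corresponding angles and the included side are equal (Angle-Side-Angle).

ASA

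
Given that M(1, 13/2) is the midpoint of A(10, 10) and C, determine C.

Using the midpoint formula: M = ((x1 + x2)/2, (y1 + y2)/2)
We know M = (1, 13/2) and A = (10, 10)
For x: 1 = (10 + x2)/2, so x2 = 2*1 - 10 = -8
For y: 13/2 = (10 + y2)/2, so y2 = 2*13/2 - 10 = 3
C = (-8, 3)

(-8, 3)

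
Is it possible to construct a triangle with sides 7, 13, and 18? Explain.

Sort the sides: 7, 13, 18.
It suffices to check that the sum of the two smallest exceeds the largest:
7 + 13 = 20 > 18. ✓
Yes, a valid triangle can be formed.

Yes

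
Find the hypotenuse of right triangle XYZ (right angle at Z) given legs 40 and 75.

By the Pythagorean theorem: XY^2 = XZ^2 + YZ^2
XY^2 = 40^2 + 75^2 = 1600 + 5625 = 7225
XY = sqrt(7225) = 85

85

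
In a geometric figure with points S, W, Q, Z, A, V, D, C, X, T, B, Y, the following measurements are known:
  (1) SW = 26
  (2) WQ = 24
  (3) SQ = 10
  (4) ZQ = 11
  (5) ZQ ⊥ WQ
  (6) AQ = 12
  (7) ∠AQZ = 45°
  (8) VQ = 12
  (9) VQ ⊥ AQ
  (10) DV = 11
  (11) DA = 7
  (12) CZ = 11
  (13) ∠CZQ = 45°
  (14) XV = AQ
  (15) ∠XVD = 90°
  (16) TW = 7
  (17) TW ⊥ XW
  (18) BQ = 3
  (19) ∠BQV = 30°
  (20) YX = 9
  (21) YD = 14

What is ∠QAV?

Step 1: By the law of cosines on triangle AQV: AV² = 12² + 12² − 2·12·12·cos(90°) = 288, so AV = 12·√2.
Step 2: By the inverse law of cosines on triangle QAV: cos(∠QAV) = (12² + (12·√2)² − 12²) / (2·12·12·√2) = 288/407.29 = 0.7071, so ∠QAV = 45°.

Therefore, the measure of angle ∠QAV = 45°.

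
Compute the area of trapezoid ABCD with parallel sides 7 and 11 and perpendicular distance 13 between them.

A trapezoid's area equals the midsegment times the height.
The midsegment is (7 + 11) / 2 = 9.
Area = 9 * 13 = 117.

117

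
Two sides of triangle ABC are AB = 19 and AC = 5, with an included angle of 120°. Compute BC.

Law of cosines: BC^2 = 19^2 + 5^2 - 2(19)(5)cos(120°) = 481, so BC = sqrt(481).

sqrt(481)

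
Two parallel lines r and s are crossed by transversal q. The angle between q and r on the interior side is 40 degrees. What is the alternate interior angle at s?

Alternate interior angles formed by parallel lines and a transversal are equal.
The given angle is 40 degrees.
The alternate interior angle = 40 degrees.

40 degrees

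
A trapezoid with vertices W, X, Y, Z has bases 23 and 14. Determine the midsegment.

The midsegment (median) of a trapezoid connects the midpoints of the non-parallel sides.
Its length is the average of the two bases: (23 + 14) / 2 = 37/2.

37/2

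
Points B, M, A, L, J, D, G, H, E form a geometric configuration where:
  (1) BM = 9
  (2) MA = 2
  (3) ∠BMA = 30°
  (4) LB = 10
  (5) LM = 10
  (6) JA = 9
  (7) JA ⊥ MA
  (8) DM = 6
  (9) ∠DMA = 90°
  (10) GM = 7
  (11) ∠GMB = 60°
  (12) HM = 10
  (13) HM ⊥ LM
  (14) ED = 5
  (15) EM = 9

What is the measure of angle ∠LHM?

Step 1: By the law of cosines on triangle HML: HL² = 10² + 10² − 2·10·10·cos(90°) = 200, so HL = 10·√2.
Step 2: By the inverse law of cosines on triangle LHM: cos(∠LHM) = ((10·√2)² + 10² − 10²) / (2·10·√2·10) = 200/282.84 = 0.7071, so ∠LHM = 45°.

Therefore, the measure of angle ∠LHM = 45°.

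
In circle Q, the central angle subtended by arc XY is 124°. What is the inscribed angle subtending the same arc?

An inscribed angle intercepts an arc from a point on the circle, while the central angle intercepts the same arc from the center.
The inscribed angle is always half the central angle: 124° / 2 = 62°.

62°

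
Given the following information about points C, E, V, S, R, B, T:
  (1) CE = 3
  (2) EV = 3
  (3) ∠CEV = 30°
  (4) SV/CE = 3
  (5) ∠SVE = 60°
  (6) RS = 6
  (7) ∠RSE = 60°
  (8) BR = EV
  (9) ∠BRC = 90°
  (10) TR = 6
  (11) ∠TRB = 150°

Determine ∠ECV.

Step 1: By the law of cosines on triangle CEV: CV² = 3² + 3² − 2·3·3·cos(30°) = 2.41, so CV ≈ 1.55.
Step 2: By the inverse law of cosines on triangle ECV: cos(∠ECV) = (3² + 1.55² − 3²) / (2·3·1.55) = 2.41/9.32 = 0.2588, so ∠ECV = 75°.

Therefore, the measure of angle ∠ECV = 75°.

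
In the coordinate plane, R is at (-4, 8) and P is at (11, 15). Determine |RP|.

The horizontal distance is |11 - -4| = 15 and the vertical distance is |15 - 8| = 7.
By the Pythagorean theorem, d = sqrt(15^2 + 7^2) = sqrt(274).

sqrt(274)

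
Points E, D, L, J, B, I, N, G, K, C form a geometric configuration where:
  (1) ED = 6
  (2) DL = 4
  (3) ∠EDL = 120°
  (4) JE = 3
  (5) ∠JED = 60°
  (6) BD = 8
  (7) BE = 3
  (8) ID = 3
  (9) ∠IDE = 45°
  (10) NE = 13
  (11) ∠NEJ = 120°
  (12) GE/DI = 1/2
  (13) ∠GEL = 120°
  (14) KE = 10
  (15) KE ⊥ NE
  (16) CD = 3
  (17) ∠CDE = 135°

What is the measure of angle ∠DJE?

Step 1: By the law of cosines on triangle JED: JD² = 3² + 6² − 2·3·6·cos(60°) = 27, so JD = 3·√3.
Step 2: By the inverse law of cosines on triangle DJE: cos(∠DJE) = ((3·√3)² + 3² − 6²) / (2·3·√3·3) = 0/31.18 = 0, so ∠DJE = 90°.

Therefore, the measure of angle ∠DJE = 90°.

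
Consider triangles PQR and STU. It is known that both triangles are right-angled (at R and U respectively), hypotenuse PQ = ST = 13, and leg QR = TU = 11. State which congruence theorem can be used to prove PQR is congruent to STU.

Consider the given information: both triangles are right-angled (at R and U respectively), hypotenuse PQ = ST = 13, and leg QR = TU = 11
This is not SAS or ASA: SAS requires two sides and the included angle between them. ASA requires two angles and the side between them.
The correct criterion is HL. The hypotenuse and one leg of two right triangles are equal (Hypotenuse-Leg).

HL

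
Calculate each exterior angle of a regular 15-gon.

Each exterior angle of a regular n-gon is 360 / n.
For n = 15: 360 / 15 = 24 degrees.

24 degrees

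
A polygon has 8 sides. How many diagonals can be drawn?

Total line segments between 8 vertices = C(8,2) = 28.
Subtract the 8 sides: 28 - 8 = 20 diagonals.

20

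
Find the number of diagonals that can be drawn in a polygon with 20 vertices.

Total line segments between 20 vertices = C(20,2) = 190.
Subtract the 20 sides: 190 - 20 = 170 diagonals.

170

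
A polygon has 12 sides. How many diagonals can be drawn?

The number of diagonals in an n-gon is n(n - 3)/2.
For n = 12: 12(12 - 3)/2 = 12 × 9 / 2 = 54.

54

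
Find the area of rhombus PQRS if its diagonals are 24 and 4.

Area of a rhombus = (d1 * d2) / 2
Area = (24 * 4) / 2
Area = 96 / 2
Area = 48

48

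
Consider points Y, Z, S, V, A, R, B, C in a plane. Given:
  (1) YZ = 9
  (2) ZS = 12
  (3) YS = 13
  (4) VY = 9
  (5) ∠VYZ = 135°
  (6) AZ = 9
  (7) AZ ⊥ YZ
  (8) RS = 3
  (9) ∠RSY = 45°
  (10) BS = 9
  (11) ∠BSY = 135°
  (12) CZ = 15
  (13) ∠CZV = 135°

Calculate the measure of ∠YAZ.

Step 1: By the law of cosines on triangle AZY: AY² = 9² + 9² − 2·9·9·cos(90°) = 162, so AY = 9·√2.
Step 2: By the inverse law of cosines on triangle YAZ: cos(∠YAZ) = ((9·√2)² + 9² − 9²) / (2·9·√2·9) = 162/229.1 = 0.7071, so ∠YAZ = 45°.

Therefore, the measure of angle ∠YAZ = 45°.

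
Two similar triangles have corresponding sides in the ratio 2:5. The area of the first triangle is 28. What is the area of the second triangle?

Area ratio = (2/5)^2 = 4/25. Area of the second triangle = 28 * 25/4 = 175.

175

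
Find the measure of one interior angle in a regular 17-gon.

Each interior angle of a regular n-gon is (n - 2) * 180 / n.
For n = 17: (17 - 2) * 180 / 17 = 2700/17 = 2700/17 degrees.

2700/17 degrees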